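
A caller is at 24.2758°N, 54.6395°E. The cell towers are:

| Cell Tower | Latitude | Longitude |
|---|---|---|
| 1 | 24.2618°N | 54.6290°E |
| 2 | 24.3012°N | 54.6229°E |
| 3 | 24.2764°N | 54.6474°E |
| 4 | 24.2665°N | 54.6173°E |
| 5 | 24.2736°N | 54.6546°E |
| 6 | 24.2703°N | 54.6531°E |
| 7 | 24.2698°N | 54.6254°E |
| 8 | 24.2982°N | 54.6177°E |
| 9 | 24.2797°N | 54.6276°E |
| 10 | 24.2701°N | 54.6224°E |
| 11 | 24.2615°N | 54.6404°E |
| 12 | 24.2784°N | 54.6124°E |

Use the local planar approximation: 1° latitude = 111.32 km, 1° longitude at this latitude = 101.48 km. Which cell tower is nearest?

Distances from 24.2758°N, 54.6395°E:
1: √((-0.0140·111.32)² + (-0.0105·101.48)²) = √(2.428860 + 1.135375) = 1.8879 km
2: √((0.0254·111.32)² + (-0.0166·101.48)²) = √(7.994915 + 2.837769) = 3.2913 km
3: √((0.0006·111.32)² + (0.0079·101.48)²) = √(0.004461 + 0.642710) = 0.8045 km
4: √((-0.0093·111.32)² + (-0.0222·101.48)²) = √(1.071796 + 5.075360) = 2.4793 km
5: √((-0.0022·111.32)² + (0.0151·101.48)²) = √(0.059978 + 2.348090) = 1.5518 km
6: √((-0.0055·111.32)² + (0.0136·101.48)²) = √(0.374862 + 1.904753) = 1.5098 km
7: √((-0.0060·111.32)² + (-0.0141·101.48)²) = √(0.446117 + 2.047383) = 1.5791 km
8: √((0.0224·111.32)² + (-0.0218·101.48)²) = √(6.217881 + 4.894112) = 3.3335 km
9: √((0.0039·111.32)² + (-0.0119·101.48)²) = √(0.188484 + 1.458327) = 1.2833 km
10: √((-0.0057·111.32)² + (-0.0171·101.48)²) = √(0.402621 + 3.011294) = 1.8477 km
11: √((-0.0143·111.32)² + (0.0009·101.48)²) = √(2.534069 + 0.008342) = 1.5945 km
12: √((0.0026·111.32)² + (-0.0271·101.48)²) = √(0.083771 + 7.563094) = 2.7653 km
Minimum: 3 at 0.8045 km.

3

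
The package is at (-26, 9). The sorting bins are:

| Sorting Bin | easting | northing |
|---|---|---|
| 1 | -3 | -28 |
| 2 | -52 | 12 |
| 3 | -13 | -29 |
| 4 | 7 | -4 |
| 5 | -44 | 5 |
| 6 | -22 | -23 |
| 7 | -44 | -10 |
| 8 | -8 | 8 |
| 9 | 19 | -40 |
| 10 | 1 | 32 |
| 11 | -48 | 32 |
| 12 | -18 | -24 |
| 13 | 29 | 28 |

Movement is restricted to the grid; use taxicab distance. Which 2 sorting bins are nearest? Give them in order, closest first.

Distances from (-26, 9):
1: |23| + |-37| = 23 + 37 = 60
2: |-26| + |3| = 26 + 3 = 29
3: |13| + |-38| = 13 + 38 = 51
4: |33| + |-13| = 33 + 13 = 46
5: |-18| + |-4| = 18 + 4 = 22
6: |4| + |-32| = 4 + 32 = 36
7: |-18| + |-19| = 18 + 19 = 37
8: |18| + |-1| = 18 + 1 = 19
9: |45| + |-49| = 45 + 49 = 94
10: |27| + |23| = 27 + 23 = 50
11: |-22| + |23| = 22 + 23 = 45
12: |8| + |-33| = 8 + 33 = 41
13: |55| + |19| = 55 + 19 = 74
Sorted: 8 (19) < 5 (22) < 2 (29) < 6 (36) < …

8, 5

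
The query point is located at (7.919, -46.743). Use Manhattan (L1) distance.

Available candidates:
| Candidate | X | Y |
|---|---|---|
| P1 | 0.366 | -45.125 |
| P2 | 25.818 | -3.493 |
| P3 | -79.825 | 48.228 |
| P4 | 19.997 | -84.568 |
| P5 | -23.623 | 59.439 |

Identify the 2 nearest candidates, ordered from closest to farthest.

Distances from (7.919, -46.743):
P1: 9.171
P2: 61.149
P3: 182.715
P4: 49.903
P5: 137.724
Sorted: P1 (9.171) < P4 (49.903) < P2 (61.149) < P5 (137.724) < …

P1, P4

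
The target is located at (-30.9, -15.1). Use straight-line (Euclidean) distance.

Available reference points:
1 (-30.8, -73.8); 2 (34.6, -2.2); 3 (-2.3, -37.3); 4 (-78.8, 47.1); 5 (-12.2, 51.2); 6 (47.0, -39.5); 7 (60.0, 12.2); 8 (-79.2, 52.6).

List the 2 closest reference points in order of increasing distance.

Distances from (-30.9, -15.1):
1: 58.7
2: 66.8
3: 36.2
4: 78.5
5: 68.9
6: 81.6
7: 94.9
8: 83.2
Sorted: 3 (36.2) < 1 (58.7) < 2 (66.8) < 5 (68.9) < …

3, 1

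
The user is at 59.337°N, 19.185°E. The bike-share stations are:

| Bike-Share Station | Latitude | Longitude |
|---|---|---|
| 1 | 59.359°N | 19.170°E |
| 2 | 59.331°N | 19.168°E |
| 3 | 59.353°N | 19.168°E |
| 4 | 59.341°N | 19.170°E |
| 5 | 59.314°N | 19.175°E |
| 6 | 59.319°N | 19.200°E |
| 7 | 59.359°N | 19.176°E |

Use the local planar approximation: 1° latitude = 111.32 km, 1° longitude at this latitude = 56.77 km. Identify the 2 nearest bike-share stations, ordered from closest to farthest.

Distances from 59.337°N, 19.185°E:
1: 2.593 km
2: 1.174 km
3: 2.026 km
4: 0.961 km
5: 2.623 km
6: 2.177 km
7: 2.502 km
Sorted: 4 (0.961 km) < 2 (1.174 km) < 3 (2.026 km) < 6 (2.177 km) < …

4, 2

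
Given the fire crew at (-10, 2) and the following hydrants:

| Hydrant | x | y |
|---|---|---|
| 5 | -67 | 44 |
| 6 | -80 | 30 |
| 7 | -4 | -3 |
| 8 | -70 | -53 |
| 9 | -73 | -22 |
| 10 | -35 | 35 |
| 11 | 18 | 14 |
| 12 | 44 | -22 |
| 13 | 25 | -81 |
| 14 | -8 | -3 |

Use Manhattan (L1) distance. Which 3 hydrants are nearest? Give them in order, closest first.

14, 7, 11

Distances from (-10, 2):
5: 99
6: 98
7: 11
8: 115
9: 87
10: 58
11: 40
12: 78
13: 118
14: 7
Sorted: 14 (7) < 7 (11) < 11 (40) < 10 (58) < 12 (78) < …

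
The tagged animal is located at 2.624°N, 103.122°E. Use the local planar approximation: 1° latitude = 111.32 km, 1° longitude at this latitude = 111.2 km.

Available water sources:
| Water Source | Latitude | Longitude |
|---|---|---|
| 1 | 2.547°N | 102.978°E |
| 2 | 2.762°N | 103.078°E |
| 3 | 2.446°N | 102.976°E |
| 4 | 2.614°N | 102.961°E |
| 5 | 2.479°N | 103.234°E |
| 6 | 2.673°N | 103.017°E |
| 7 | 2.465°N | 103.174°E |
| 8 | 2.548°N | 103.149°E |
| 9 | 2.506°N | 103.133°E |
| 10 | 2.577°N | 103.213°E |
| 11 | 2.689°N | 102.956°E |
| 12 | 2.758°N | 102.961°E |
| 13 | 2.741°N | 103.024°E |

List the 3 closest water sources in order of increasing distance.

8, 10, 6

Distances from 2.624°N, 103.122°E:
1: √((-0.077·111.32)² + (-0.144·111.2)²) = √(73.47301 + 256.40976) = 18.163 km
2: √((0.138·111.32)² + (-0.044·111.2)²) = √(235.99596 + 23.93949) = 16.123 km
3: √((-0.178·111.32)² + (-0.146·111.2)²) = √(392.63264 + 263.58172) = 25.617 km
4: √((-0.010·111.32)² + (-0.161·111.2)²) = √(1.23921 + 320.52457) = 17.938 km
5: √((-0.145·111.32)² + (0.112·111.2)²) = √(260.54479 + 155.11208) = 20.388 km
6: √((0.049·111.32)² + (-0.105·111.2)²) = √(29.75353 + 136.32898) = 12.887 km
7: √((-0.159·111.32)² + (0.052·111.2)²) = √(313.28575 + 33.43615) = 18.620 km
8: √((-0.076·111.32)² + (0.027·111.2)²) = √(71.57701 + 9.01441) = 8.977 km
9: √((-0.118·111.32)² + (0.011·111.2)²) = √(172.54819 + 1.49622) = 13.193 km
10: √((-0.047·111.32)² + (0.091·111.2)²) = √(27.37424 + 102.39821) = 11.392 km
11: √((0.065·111.32)² + (-0.166·111.2)²) = √(52.35680 + 340.74206) = 19.827 km
12: √((0.134·111.32)² + (-0.161·111.2)²) = √(222.51331 + 320.52457) = 23.303 km
13: √((0.117·111.32)² + (-0.098·111.2)²) = √(169.63604 + 118.75769) = 16.982 km
Sorted: 8 (8.977 km) < 10 (11.392 km) < 6 (12.887 km) < 9 (13.193 km) < 2 (16.123 km) < …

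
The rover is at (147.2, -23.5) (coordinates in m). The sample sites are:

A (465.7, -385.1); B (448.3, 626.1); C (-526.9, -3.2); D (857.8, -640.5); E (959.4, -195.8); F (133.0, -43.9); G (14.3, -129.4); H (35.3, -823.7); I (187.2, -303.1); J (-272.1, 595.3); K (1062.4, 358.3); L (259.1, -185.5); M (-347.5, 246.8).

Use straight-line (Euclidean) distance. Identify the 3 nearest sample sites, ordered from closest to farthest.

Distances from (147.2, -23.5):
A: √((318.5)² + (-361.6)²) = √(101442.250 + 130754.560) = 481.9 m
B: √((301.1)² + (649.6)²) = √(90661.210 + 421980.160) = 716.0 m
C: √((-674.1)² + (20.3)²) = √(454410.810 + 412.090) = 674.4 m
D: √((710.6)² + (-617.0)²) = √(504952.360 + 380689.000) = 941.1 m
E: √((812.2)² + (-172.3)²) = √(659668.840 + 29687.290) = 830.3 m
F: √((-14.2)² + (-20.4)²) = √(201.640 + 416.160) = 24.9 m
G: √((-132.9)² + (-105.9)²) = √(17662.410 + 11214.810) = 169.9 m
H: √((-111.9)² + (-800.2)²) = √(12521.610 + 640320.040) = 808.0 m
I: √((40.0)² + (-279.6)²) = √(1600.000 + 78176.160) = 282.4 m
J: √((-419.3)² + (618.8)²) = √(175812.490 + 382913.440) = 747.5 m
K: √((915.2)² + (381.8)²) = √(837591.040 + 145771.240) = 991.6 m
L: √((111.9)² + (-162.0)²) = √(12521.610 + 26244.000) = 196.9 m
M: √((-494.7)² + (270.3)²) = √(244728.090 + 73062.090) = 563.7 m
Sorted: F (24.9 m) < G (169.9 m) < L (196.9 m) < I (282.4 m) < A (481.9 m) < …

F, G, L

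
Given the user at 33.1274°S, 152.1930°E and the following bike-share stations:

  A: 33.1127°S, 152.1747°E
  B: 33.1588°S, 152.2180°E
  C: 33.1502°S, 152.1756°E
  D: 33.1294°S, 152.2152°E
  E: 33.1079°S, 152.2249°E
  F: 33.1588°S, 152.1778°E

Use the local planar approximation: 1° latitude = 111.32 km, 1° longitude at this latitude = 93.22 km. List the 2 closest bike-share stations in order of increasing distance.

D, A

Distances from 33.1274°S, 152.1930°E:
A: √((0.0147·111.32)² + (-0.0183·93.22)²) = √(2.677818 + 2.910184) = 2.3639 km
B: √((-0.0314·111.32)² + (0.0250·93.22)²) = √(12.218157 + 5.431230) = 4.2011 km
C: √((-0.0228·111.32)² + (-0.0174·93.22)²) = √(6.441931 + 2.630975) = 3.0121 km
D: √((-0.0020·111.32)² + (0.0222·93.22)²) = √(0.049569 + 4.282764) = 2.0814 km
E: √((0.0195·111.32)² + (0.0319·93.22)²) = √(4.712112 + 8.842999) = 3.6817 km
F: √((-0.0314·111.32)² + (-0.0152·93.22)²) = √(12.218157 + 2.007730) = 3.7717 km
Sorted: D (2.0814 km) < A (2.3639 km) < C (3.0121 km) < E (3.6817 km) < …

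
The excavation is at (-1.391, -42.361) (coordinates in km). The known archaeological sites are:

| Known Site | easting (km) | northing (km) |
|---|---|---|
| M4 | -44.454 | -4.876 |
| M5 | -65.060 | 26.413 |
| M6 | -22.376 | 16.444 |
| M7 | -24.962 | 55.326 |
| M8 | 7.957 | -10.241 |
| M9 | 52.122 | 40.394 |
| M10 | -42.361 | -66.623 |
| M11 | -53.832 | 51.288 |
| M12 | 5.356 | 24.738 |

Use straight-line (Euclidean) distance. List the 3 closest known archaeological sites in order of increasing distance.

M8, M10, M4

Distances from (-1.391, -42.361):
M4: 57.092 km
M5: 93.721 km
M6: 62.437 km
M7: 100.491 km
M8: 33.453 km
M9: 98.550 km
M10: 47.615 km
M11: 107.332 km
M12: 67.437 km
Sorted: M8 (33.453 km) < M10 (47.615 km) < M4 (57.092 km) < M6 (62.437 km) < M12 (67.437 km) < …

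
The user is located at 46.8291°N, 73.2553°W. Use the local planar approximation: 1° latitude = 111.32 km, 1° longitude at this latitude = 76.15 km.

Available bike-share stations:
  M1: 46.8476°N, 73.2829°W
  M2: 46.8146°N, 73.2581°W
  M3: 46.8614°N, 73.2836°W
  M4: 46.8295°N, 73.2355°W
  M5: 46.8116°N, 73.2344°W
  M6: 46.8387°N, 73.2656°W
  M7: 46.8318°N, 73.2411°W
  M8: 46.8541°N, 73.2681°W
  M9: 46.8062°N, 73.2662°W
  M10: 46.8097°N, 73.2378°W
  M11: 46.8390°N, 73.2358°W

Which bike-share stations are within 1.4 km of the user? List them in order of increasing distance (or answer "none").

Distances from 46.8291°N, 73.2553°W:
M1: 2.9425 km
M2: 1.6282 km
M3: 4.1920 km
M4: 1.5084 km
M5: 2.5156 km
M6: 1.3256 km
M7: 1.1223 km
M8: 2.9488 km
M9: 2.6810 km
M10: 2.5377 km
M11: 1.8492 km
Threshold 1.4 km: M7 (1.1223 km), M6 (1.3256 km) are within range.

M7, M6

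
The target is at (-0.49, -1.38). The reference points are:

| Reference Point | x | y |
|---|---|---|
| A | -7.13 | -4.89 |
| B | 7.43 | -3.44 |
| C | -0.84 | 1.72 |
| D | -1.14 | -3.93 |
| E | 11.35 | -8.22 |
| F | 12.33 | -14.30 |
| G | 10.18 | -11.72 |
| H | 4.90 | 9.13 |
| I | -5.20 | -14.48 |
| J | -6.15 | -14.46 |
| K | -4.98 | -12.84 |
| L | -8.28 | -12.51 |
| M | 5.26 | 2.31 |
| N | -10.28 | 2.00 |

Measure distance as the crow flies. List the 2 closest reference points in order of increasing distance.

Distances from (-0.49, -1.38):
A: 7.51
B: 8.18
C: 3.12
D: 2.63
E: 13.67
F: 18.20
G: 14.86
H: 11.81
I: 13.92
J: 14.25
K: 12.31
L: 13.59
M: 6.83
N: 10.36
Sorted: D (2.63) < C (3.12) < M (6.83) < A (7.51) < …

D, C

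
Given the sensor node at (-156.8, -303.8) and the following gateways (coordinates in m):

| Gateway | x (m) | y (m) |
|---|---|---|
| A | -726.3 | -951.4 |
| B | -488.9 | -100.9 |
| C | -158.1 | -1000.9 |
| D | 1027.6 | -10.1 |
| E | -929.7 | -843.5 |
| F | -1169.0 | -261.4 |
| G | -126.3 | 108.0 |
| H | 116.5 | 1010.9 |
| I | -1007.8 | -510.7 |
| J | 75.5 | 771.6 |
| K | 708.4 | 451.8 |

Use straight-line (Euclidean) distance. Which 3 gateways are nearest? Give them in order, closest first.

Distances from (-156.8, -303.8):
A: √((-569.5)² + (-647.6)²) = √(324330.250 + 419385.760) = 862.4 m
B: √((-332.1)² + (202.9)²) = √(110290.410 + 41168.410) = 389.2 m
C: √((-1.3)² + (-697.1)²) = √(1.690 + 485948.410) = 697.1 m
D: √((1184.4)² + (293.7)²) = √(1402803.360 + 86259.690) = 1220.3 m
E: √((-772.9)² + (-539.7)²) = √(597374.410 + 291276.090) = 942.7 m
F: √((-1012.2)² + (42.4)²) = √(1024548.840 + 1797.760) = 1013.1 m
G: √((30.5)² + (411.8)²) = √(930.250 + 169579.240) = 412.9 m
H: √((273.3)² + (1314.7)²) = √(74692.890 + 1728436.090) = 1342.8 m
I: √((-851.0)² + (-206.9)²) = √(724201.000 + 42807.610) = 875.8 m
J: √((232.3)² + (1075.4)²) = √(53963.290 + 1156485.160) = 1100.2 m
K: √((865.2)² + (755.6)²) = √(748571.040 + 570931.360) = 1148.7 m
Sorted: B (389.2 m) < G (412.9 m) < C (697.1 m) < A (862.4 m) < I (875.8 m) < …

B, G, C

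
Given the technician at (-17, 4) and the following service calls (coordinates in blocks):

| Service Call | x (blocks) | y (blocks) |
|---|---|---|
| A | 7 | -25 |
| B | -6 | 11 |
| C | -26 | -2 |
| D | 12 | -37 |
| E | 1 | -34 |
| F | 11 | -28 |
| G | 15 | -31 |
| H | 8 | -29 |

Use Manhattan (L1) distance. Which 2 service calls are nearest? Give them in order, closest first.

C, B

Distances from (-17, 4):
A: |24| + |-29| = 24 + 29 = 53 blocks
B: |11| + |7| = 11 + 7 = 18 blocks
C: |-9| + |-6| = 9 + 6 = 15 blocks
D: |29| + |-41| = 29 + 41 = 70 blocks
E: |18| + |-38| = 18 + 38 = 56 blocks
F: |28| + |-32| = 28 + 32 = 60 blocks
G: |32| + |-35| = 32 + 35 = 67 blocks
H: |25| + |-33| = 25 + 33 = 58 blocks
Sorted: C (15 blocks) < B (18 blocks) < A (53 blocks) < E (56 blocks) < …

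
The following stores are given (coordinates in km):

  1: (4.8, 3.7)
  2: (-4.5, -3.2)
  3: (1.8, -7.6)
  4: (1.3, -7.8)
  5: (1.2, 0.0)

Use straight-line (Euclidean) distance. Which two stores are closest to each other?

3 and 4

Pairwise distances:
1–2: √((-9.3)² + (-6.9)²) = √(86.490 + 47.610) = 11.6 km
1–3: √((-3.0)² + (-11.3)²) = √(9.000 + 127.690) = 11.7 km
1–4: √((-3.5)² + (-11.5)²) = √(12.250 + 132.250) = 12.0 km
1–5: √((-3.6)² + (-3.7)²) = √(12.960 + 13.690) = 5.2 km
2–3: √((6.3)² + (-4.4)²) = √(39.690 + 19.360) = 7.7 km
2–4: √((5.8)² + (-4.6)²) = √(33.640 + 21.160) = 7.4 km
2–5: √((5.7)² + (3.2)²) = √(32.490 + 10.240) = 6.5 km
3–4: √((-0.5)² + (-0.2)²) = √(0.250 + 0.040) = 0.5 km
3–5: √((-0.6)² + (7.6)²) = √(0.360 + 57.760) = 7.6 km
4–5: √((-0.1)² + (7.8)²) = √(0.010 + 60.840) = 7.8 km
Closest pair: 3–4 at 0.5 km.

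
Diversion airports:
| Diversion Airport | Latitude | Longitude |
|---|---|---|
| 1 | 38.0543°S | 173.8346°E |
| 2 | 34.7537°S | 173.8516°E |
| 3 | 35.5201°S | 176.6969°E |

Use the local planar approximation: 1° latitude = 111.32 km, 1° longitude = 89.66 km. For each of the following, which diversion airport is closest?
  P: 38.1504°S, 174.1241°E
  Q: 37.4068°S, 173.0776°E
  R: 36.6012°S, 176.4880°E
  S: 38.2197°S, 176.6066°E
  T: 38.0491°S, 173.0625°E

P at 38.1504°S, 174.1241°E:
  1: 28.0747 km
  2: 378.9092 km
  3: 372.7556 km
  → nearest: 1 (28.0747 km)
Q at 37.4068°S, 173.0776°E:
  1: 99.0059 km
  2: 303.3867 km
  3: 386.5436 km
  → nearest: 1 (99.0059 km)
R at 36.6012°S, 176.4880°E:
  1: 287.6878 km
  2: 313.3255 km
  3: 121.7968 km
  → nearest: 3 (121.7968 km)
S at 38.2197°S, 176.6066°E:
  1: 249.2186 km
  2: 458.1313 km
  3: 300.6285 km
  → nearest: 1 (249.2186 km)
T at 38.0491°S, 173.0625°E:
  1: 69.2289 km
  2: 373.6042 km
  3: 430.6311 km
  → nearest: 1 (69.2289 km)

P→1; Q→1; R→3; S→1; T→1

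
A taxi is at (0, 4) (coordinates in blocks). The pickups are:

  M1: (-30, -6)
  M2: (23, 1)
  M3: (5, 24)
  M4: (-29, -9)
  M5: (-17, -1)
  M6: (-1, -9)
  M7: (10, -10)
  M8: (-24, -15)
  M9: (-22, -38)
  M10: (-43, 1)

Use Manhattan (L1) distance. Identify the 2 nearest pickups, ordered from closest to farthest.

M6, M5

Distances from (0, 4):
M1: 40 blocks
M2: 26 blocks
M3: 25 blocks
M4: 42 blocks
M5: 22 blocks
M6: 14 blocks
M7: 24 blocks
M8: 43 blocks
M9: 64 blocks
M10: 46 blocks
Sorted: M6 (14 blocks) < M5 (22 blocks) < M7 (24 blocks) < M3 (25 blocks) < …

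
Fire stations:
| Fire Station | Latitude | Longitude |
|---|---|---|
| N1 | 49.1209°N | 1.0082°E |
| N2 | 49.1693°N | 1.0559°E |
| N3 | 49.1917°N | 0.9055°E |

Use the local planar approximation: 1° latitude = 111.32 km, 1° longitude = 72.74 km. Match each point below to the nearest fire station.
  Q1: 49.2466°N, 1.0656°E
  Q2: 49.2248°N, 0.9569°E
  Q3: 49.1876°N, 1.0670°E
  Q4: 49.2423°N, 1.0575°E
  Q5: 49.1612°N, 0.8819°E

Q1 at 49.2466°N, 1.0656°E:
  N1: √((-0.1257·111.32)² + (-0.0574·72.74)²) = √(195.801922 + 17.432930) = 14.6026 km
  N2: √((-0.0773·111.32)² + (-0.0097·72.74)²) = √(74.046645 + 0.497840) = 8.6339 km
  N3: √((-0.0549·111.32)² + (-0.1601·72.74)²) = √(37.350041 + 135.621723) = 13.1519 km
  → nearest: N2 (8.6339 km)
Q2 at 49.2248°N, 0.9569°E:
  N1: √((-0.1039·111.32)² + (0.0513·72.74)²) = √(133.775780 + 13.924555) = 12.1532 km
  N2: √((-0.0555·111.32)² + (0.0990·72.74)²) = √(38.170897 + 51.858146) = 9.4884 km
  N3: √((-0.0331·111.32)² + (-0.0514·72.74)²) = √(13.576955 + 13.978895) = 5.2494 km
  → nearest: N3 (5.2494 km)
Q3 at 49.1876°N, 1.0670°E:
  N1: √((-0.0667·111.32)² + (-0.0588·72.74)²) = √(55.131278 + 18.293687) = 8.5688 km
  N2: √((-0.0183·111.32)² + (-0.0111·72.74)²) = √(4.150005 + 0.651917) = 2.1913 km
  N3: √((0.0041·111.32)² + (-0.1615·72.74)²) = √(0.208312 + 138.003991) = 11.7564 km
  → nearest: N2 (2.1913 km)
Q4 at 49.2423°N, 1.0575°E:
  N1: √((-0.1214·111.32)² + (-0.0493·72.74)²) = √(182.634899 + 12.859984) = 13.9819 km
  N2: √((-0.0730·111.32)² + (-0.0016·72.74)²) = √(66.037727 + 0.013545) = 8.1272 km
  N3: √((-0.0506·111.32)² + (-0.1520·72.74)²) = √(31.728346 + 122.245750) = 12.4086 km
  → nearest: N2 (8.1272 km)
Q5 at 49.1612°N, 0.8819°E:
  N1: √((-0.0403·111.32)² + (0.1263·72.74)²) = √(20.125955 + 84.402108) = 10.2239 km
  N2: √((0.0081·111.32)² + (0.1740·72.74)²) = √(0.813048 + 160.193574) = 12.6888 km
  N3: √((0.0305·111.32)² + (0.0236·72.74)²) = √(11.527790 + 2.946935) = 3.8046 km
  → nearest: N3 (3.8046 km)

Q1→N2; Q2→N3; Q3→N2; Q4→N2; Q5→N3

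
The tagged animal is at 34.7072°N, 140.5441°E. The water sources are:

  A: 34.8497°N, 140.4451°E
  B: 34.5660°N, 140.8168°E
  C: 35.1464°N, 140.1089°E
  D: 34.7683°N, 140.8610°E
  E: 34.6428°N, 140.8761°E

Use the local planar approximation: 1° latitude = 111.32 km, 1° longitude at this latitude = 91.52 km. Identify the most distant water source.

C

Distances from 34.7072°N, 140.5441°E:
A: √((0.1425·111.32)² + (-0.0990·91.52)²) = √(251.637942 + 82.092298) = 18.2683 km
B: √((-0.1412·111.32)² + (0.2727·91.52)²) = √(247.067596 + 622.877006) = 29.4948 km
C: √((0.4392·111.32)² + (-0.4352·91.52)²) = √(2390.402631 + 1586.389389) = 63.0618 km
D: √((0.0611·111.32)² + (0.3169·91.52)²) = √(46.262470 + 841.155911) = 29.7896 km
E: √((-0.0644·111.32)² + (0.3320·91.52)²) = √(51.394676 + 923.226348) = 31.2189 km
Maximum: C at 63.0618 km.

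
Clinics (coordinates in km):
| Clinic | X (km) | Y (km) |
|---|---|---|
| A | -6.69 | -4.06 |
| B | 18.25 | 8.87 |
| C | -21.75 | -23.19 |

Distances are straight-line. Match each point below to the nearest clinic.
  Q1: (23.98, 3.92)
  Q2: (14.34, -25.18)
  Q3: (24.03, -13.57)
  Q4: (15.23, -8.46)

Q1→B; Q2→A; Q3→B; Q4→B

Q1 at (23.98, 3.92):
  A: 31.69 km
  B: 7.57 km
  C: 53.16 km
  → nearest: B (7.57 km)
Q2 at (14.34, -25.18):
  A: 29.80 km
  B: 34.27 km
  C: 36.14 km
  → nearest: A (29.80 km)
Q3 at (24.03, -13.57):
  A: 32.16 km
  B: 23.17 km
  C: 46.78 km
  → nearest: B (23.17 km)
Q4 at (15.23, -8.46):
  A: 22.36 km
  B: 17.59 km
  C: 39.81 km
  → nearest: B (17.59 km)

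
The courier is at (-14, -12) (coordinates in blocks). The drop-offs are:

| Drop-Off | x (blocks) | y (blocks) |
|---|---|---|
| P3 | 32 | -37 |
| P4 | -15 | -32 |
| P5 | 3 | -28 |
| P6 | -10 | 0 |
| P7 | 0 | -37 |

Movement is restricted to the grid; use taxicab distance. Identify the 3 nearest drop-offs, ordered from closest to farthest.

P6, P4, P5

Distances from (-14, -12):
P3: |46| + |-25| = 46 + 25 = 71 blocks
P4: |-1| + |-20| = 1 + 20 = 21 blocks
P5: |17| + |-16| = 17 + 16 = 33 blocks
P6: |4| + |12| = 4 + 12 = 16 blocks
P7: |14| + |-25| = 14 + 25 = 39 blocks
Sorted: P6 (16 blocks) < P4 (21 blocks) < P5 (33 blocks) < P7 (39 blocks) < P3 (71 blocks)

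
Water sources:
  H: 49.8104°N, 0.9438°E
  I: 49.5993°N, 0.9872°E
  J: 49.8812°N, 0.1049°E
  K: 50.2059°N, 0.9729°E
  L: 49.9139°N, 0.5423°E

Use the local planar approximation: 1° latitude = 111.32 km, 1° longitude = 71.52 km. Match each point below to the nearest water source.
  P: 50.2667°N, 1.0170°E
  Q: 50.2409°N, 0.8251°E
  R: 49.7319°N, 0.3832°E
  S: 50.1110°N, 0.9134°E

P→K; Q→K; R→L; S→K

P at 50.2667°N, 1.0170°E:
  H: √((-0.4563·111.32)² + (-0.0732·71.52)²) = √(2580.164128 + 27.407989) = 51.0644 km
  I: √((-0.6674·111.32)² + (-0.0298·71.52)²) = √(5519.742270 + 4.542423) = 74.3255 km
  J: √((-0.3855·111.32)² + (-0.9121·71.52)²) = √(1841.599380 + 4255.395432) = 78.0833 km
  K: √((-0.0608·111.32)² + (-0.0441·71.52)²) = √(45.809289 + 9.947918) = 7.4671 km
  L: √((-0.3528·111.32)² + (-0.4747·71.52)²) = √(1542.423198 + 1152.639438) = 51.9140 km
  → nearest: K (7.4671 km)
Q at 50.2409°N, 0.8251°E:
  H: √((-0.4305·111.32)² + (0.1187·71.52)²) = √(2296.638849 + 72.070320) = 48.6694 km
  I: √((-0.6416·111.32)² + (0.1621·71.52)²) = √(5101.232359 + 134.406738) = 72.3577 km
  J: √((-0.3597·111.32)² + (-0.7202·71.52)²) = √(1603.346068 + 2653.146588) = 65.2418 km
  K: √((-0.0350·111.32)² + (0.1478·71.52)²) = √(15.180374 + 111.738768) = 11.2658 km
  L: √((-0.3270·111.32)² + (-0.2828·71.52)²) = √(1325.079395 + 409.085251) = 41.6433 km
  → nearest: K (11.2658 km)
R at 49.7319°N, 0.3832°E:
  H: √((0.0785·111.32)² + (0.5606·71.52)²) = √(76.363480 + 1607.537817) = 41.0354 km
  I: √((-0.1326·111.32)² + (0.6040·71.52)²) = √(217.888066 + 1866.074116) = 45.6504 km
  J: √((0.1493·111.32)² + (-0.2783·71.52)²) = √(276.226926 + 396.169853) = 25.9306 km
  K: √((0.4740·111.32)² + (0.5897·71.52)²) = √(2784.216986 + 1778.759642) = 67.5498 km
  L: √((0.1820·111.32)² + (0.1591·71.52)²) = √(410.477325 + 129.477818) = 23.2369 km
  → nearest: L (23.2369 km)
S at 50.1110°N, 0.9134°E:
  H: √((-0.3006·111.32)² + (0.0304·71.52)²) = √(1119.758448 + 4.727180) = 33.5334 km
  I: √((-0.5117·111.32)² + (0.0738·71.52)²) = √(3244.720026 + 27.859142) = 57.2065 km
  J: √((-0.2298·111.32)² + (-0.8085·71.52)²) = √(654.404752 + 3343.605724) = 63.2298 km
  K: √((0.0949·111.32)² + (0.0595·71.52)²) = √(111.603758 + 18.108770) = 11.3891 km
  L: √((-0.1971·111.32)² + (-0.3711·71.52)²) = √(481.415029 + 704.428503) = 34.4361 km
  → nearest: K (11.3891 km)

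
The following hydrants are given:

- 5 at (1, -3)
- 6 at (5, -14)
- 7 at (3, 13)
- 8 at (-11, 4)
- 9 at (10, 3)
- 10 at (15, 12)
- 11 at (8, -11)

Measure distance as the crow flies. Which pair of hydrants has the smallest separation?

Pairwise distances:
5–6: 11.7
5–7: 16.1
5–8: 13.9
5–9: 10.8
5–10: 20.5
5–11: 10.6
6–7: 27.1
6–8: 24.1
6–9: 17.7
6–10: 27.9
6–11: 4.2
7–8: 16.6
7–9: 12.2
7–10: 12.0
7–11: 24.5
8–9: 21.0
8–10: 27.2
8–11: 24.2
9–10: 10.3
9–11: 14.1
10–11: 24.0
Closest pair: 6–11 at 4.2.

6 and 11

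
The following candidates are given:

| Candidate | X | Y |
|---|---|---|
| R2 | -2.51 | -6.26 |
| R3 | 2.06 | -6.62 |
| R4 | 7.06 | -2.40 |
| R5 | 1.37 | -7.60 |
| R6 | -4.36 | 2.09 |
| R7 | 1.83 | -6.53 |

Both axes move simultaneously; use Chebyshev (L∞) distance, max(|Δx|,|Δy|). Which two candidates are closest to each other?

Pairwise distances:
R2–R3: max(|4.57|, |-0.36|) = 4.57
R2–R4: max(|9.57|, |3.86|) = 9.57
R2–R5: max(|3.88|, |-1.34|) = 3.88
R2–R6: max(|-1.85|, |8.35|) = 8.35
R2–R7: max(|4.34|, |-0.27|) = 4.34
R3–R4: max(|5.00|, |4.22|) = 5.00
R3–R5: max(|-0.69|, |-0.98|) = 0.98
R3–R6: max(|-6.42|, |8.71|) = 8.71
R3–R7: max(|-0.23|, |0.09|) = 0.23
R4–R5: max(|-5.69|, |-5.20|) = 5.69
R4–R6: max(|-11.42|, |4.49|) = 11.42
R4–R7: max(|-5.23|, |-4.13|) = 5.23
R5–R6: max(|-5.73|, |9.69|) = 9.69
R5–R7: max(|0.46|, |1.07|) = 1.07
R6–R7: max(|6.19|, |-8.62|) = 8.62
Closest pair: R3–R7 at 0.23.

R3 and R7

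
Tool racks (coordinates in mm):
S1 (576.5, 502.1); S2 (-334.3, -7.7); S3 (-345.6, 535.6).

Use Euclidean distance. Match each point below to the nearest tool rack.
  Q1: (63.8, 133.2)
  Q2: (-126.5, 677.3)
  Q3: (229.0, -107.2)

Q1→S2; Q2→S3; Q3→S2

Q1 at (63.8, 133.2):
  S1: 631.6 mm
  S2: 422.3 mm
  S3: 574.1 mm
  → nearest: S2 (422.3 mm)
Q2 at (-126.5, 677.3):
  S1: 724.5 mm
  S2: 715.8 mm
  S3: 260.9 mm
  → nearest: S3 (260.9 mm)
Q3 at (229.0, -107.2):
  S1: 701.4 mm
  S2: 572.0 mm
  S3: 862.2 mm
  → nearest: S2 (572.0 mm)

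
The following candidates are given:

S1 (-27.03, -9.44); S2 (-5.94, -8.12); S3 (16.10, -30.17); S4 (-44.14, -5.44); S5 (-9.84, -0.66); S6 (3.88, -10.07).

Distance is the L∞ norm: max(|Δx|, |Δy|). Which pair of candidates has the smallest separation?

Pairwise distances:
S2–S5: max(|-3.90|, |7.46|) = 7.46
S2–S6: max(|9.82|, |-1.95|) = 9.82
S5–S6: max(|13.72|, |-9.41|) = 13.72
S1–S4: max(|-17.11|, |4.00|) = 17.11
S1–S5: max(|17.19|, |8.78|) = 17.19
S3–S6: max(|-12.22|, |20.10|) = 20.10
S1–S2: max(|21.09|, |1.32|) = 21.09
S2–S3: max(|22.04|, |-22.05|) = 22.05
S3–S5: max(|-25.94|, |29.51|) = 29.51
S1–S6: max(|30.91|, |-0.63|) = 30.91
S4–S5: max(|34.30|, |4.78|) = 34.30
S2–S4: max(|-38.20|, |2.68|) = 38.20
S1–S3: max(|43.13|, |-20.73|) = 43.13
S4–S6: max(|48.02|, |-4.63|) = 48.02
S3–S4: max(|-60.24|, |24.73|) = 60.24
Closest pair: S2–S5 at 7.46.

S2 and S5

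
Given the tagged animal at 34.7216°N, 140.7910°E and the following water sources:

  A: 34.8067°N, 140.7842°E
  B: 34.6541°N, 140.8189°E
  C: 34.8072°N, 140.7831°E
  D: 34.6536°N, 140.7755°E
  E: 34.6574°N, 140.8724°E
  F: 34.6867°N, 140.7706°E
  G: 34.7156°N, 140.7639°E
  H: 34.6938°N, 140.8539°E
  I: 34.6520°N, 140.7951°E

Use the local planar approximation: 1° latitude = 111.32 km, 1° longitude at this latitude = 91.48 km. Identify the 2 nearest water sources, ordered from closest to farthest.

Distances from 34.7216°N, 140.7910°E:
A: √((0.0851·111.32)² + (-0.0068·91.48)²) = √(89.744019 + 0.386964) = 9.4937 km
B: √((-0.0675·111.32)² + (0.0279·91.48)²) = √(56.461699 + 6.514194) = 7.9357 km
C: √((0.0856·111.32)² + (-0.0079·91.48)²) = √(90.801689 + 0.522284) = 9.5564 km
D: √((-0.0680·111.32)² + (-0.0155·91.48)²) = √(57.301266 + 2.010554) = 7.7014 km
E: √((-0.0642·111.32)² + (0.0814·91.48)²) = √(51.075950 + 55.449945) = 10.3211 km
F: √((-0.0349·111.32)² + (-0.0204·91.48)²) = √(15.093753 + 3.482673) = 4.3100 km
G: √((-0.0060·111.32)² + (-0.0271·91.48)²) = √(0.446117 + 6.145976) = 2.5675 km
H: √((-0.0278·111.32)² + (0.0629·91.48)²) = √(9.577143 + 33.109575) = 6.5335 km
I: √((-0.0696·111.32)² + (0.0041·91.48)²) = √(60.029521 + 0.140676) = 7.7569 km
Sorted: G (2.5675 km) < F (4.3100 km) < H (6.5335 km) < D (7.7014 km) < …

G, F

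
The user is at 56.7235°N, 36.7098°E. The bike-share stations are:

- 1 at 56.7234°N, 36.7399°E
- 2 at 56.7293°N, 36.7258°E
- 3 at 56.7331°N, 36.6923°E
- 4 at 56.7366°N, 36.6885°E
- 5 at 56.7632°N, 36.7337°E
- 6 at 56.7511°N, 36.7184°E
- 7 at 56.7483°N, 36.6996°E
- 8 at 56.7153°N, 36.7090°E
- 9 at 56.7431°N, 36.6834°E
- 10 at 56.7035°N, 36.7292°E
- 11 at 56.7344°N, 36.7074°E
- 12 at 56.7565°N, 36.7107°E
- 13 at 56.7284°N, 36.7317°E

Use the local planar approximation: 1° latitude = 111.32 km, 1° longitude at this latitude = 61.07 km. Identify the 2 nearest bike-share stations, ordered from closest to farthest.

8, 2

Distances from 56.7235°N, 36.7098°E:
1: 1.8382 km
2: 1.1712 km
3: 1.5114 km
4: 1.9541 km
5: 4.6542 km
6: 3.1170 km
7: 2.8301 km
8: 0.9141 km
9: 2.7129 km
10: 2.5220 km
11: 1.2222 km
12: 3.6740 km
13: 1.4444 km
Sorted: 8 (0.9141 km) < 2 (1.1712 km) < 11 (1.2222 km) < 13 (1.4444 km) < …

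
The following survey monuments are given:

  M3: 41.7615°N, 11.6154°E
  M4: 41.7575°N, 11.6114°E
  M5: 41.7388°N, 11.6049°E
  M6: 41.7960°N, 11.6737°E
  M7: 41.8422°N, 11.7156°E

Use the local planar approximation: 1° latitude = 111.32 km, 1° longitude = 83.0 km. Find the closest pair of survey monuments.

M3 and M4

Pairwise distances:
M3–M4: 0.5554 km
M4–M5: 2.1505 km
M3–M5: 2.6730 km
M3–M6: 6.1778 km
M6–M7: 6.2084 km
M4–M6: 6.7161 km
M5–M6: 8.5530 km
M3–M7: 12.2421 km
M4–M7: 12.7946 km
M5–M7: 14.7280 km
Closest pair: M3–M4 at 0.5554 km.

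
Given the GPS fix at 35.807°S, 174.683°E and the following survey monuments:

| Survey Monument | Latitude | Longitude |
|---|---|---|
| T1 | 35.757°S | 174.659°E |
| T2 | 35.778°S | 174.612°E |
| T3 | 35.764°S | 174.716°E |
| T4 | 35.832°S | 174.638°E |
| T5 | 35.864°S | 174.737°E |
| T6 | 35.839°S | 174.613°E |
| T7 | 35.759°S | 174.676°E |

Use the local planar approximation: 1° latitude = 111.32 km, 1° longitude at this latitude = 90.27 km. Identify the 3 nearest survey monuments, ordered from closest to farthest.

Distances from 35.807°S, 174.683°E:
T1: 5.973 km
T2: 7.176 km
T3: 5.638 km
T4: 4.924 km
T5: 8.001 km
T6: 7.254 km
T7: 5.381 km
Sorted: T4 (4.924 km) < T7 (5.381 km) < T3 (5.638 km) < T1 (5.973 km) < T2 (7.176 km) < …

T4, T7, T3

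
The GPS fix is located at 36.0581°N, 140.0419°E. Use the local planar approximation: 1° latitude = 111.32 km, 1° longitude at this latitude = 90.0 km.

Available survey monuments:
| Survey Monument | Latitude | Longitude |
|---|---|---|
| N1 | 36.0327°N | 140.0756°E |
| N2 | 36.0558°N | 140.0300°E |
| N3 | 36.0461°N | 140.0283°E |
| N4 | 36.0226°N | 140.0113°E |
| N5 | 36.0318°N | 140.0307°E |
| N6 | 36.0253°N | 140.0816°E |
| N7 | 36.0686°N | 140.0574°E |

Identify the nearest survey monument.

Distances from 36.0581°N, 140.0419°E:
N1: √((-0.0254·111.32)² + (0.0337·90.0)²) = √(7.994915 + 9.199089) = 4.1466 km
N2: √((-0.0023·111.32)² + (-0.0119·90.0)²) = √(0.065554 + 1.147041) = 1.1012 km
N3: √((-0.0120·111.32)² + (-0.0136·90.0)²) = √(1.784469 + 1.498176) = 1.8118 km
N4: √((-0.0355·111.32)² + (-0.0306·90.0)²) = √(15.617197 + 7.584516) = 4.8168 km
N5: √((-0.0263·111.32)² + (-0.0112·90.0)²) = √(8.571521 + 1.016064) = 3.0964 km
N6: √((-0.0328·111.32)² + (0.0397·90.0)²) = √(13.331962 + 12.766329) = 5.1086 km
N7: √((0.0105·111.32)² + (0.0155·90.0)²) = √(1.366234 + 1.946025) = 1.8200 km
Minimum: N2 at 1.1012 km.

N2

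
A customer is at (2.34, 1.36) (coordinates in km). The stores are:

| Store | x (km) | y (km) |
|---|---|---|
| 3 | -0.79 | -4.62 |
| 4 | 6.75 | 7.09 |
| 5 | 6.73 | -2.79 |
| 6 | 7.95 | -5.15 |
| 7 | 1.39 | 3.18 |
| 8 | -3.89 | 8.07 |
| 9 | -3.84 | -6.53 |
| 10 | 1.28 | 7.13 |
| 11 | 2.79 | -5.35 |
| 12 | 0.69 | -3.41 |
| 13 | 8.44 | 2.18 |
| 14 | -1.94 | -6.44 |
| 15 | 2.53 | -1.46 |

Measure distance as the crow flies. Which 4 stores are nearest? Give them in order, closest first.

7, 15, 12, 10

Distances from (2.34, 1.36):
3: √((-3.13)² + (-5.98)²) = √(9.7969 + 35.7604) = 6.75 km
4: √((4.41)² + (5.73)²) = √(19.4481 + 32.8329) = 7.23 km
5: √((4.39)² + (-4.15)²) = √(19.2721 + 17.2225) = 6.04 km
6: √((5.61)² + (-6.51)²) = √(31.4721 + 42.3801) = 8.59 km
7: √((-0.95)² + (1.82)²) = √(0.9025 + 3.3124) = 2.05 km
8: √((-6.23)² + (6.71)²) = √(38.8129 + 45.0241) = 9.16 km
9: √((-6.18)² + (-7.89)²) = √(38.1924 + 62.2521) = 10.02 km
10: √((-1.06)² + (5.77)²) = √(1.1236 + 33.2929) = 5.87 km
11: √((0.45)² + (-6.71)²) = √(0.2025 + 45.0241) = 6.73 km
12: √((-1.65)² + (-4.77)²) = √(2.7225 + 22.7529) = 5.05 km
13: √((6.10)² + (0.82)²) = √(37.2100 + 0.6724) = 6.15 km
14: √((-4.28)² + (-7.80)²) = √(18.3184 + 60.8400) = 8.90 km
15: √((0.19)² + (-2.82)²) = √(0.0361 + 7.9524) = 2.83 km
Sorted: 7 (2.05 km) < 15 (2.83 km) < 12 (5.05 km) < 10 (5.87 km) < 5 (6.04 km) < 13 (6.15 km) < …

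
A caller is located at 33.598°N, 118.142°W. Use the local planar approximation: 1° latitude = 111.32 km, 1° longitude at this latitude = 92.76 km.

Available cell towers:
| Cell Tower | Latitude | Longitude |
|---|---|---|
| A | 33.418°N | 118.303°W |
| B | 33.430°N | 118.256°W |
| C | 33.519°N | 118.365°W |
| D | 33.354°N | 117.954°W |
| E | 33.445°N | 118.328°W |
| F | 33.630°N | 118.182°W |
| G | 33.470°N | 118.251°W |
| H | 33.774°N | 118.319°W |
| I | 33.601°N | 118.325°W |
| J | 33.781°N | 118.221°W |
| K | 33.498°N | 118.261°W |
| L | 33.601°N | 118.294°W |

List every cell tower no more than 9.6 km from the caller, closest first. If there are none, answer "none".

Distances from 33.598°N, 118.142°W:
A: √((-0.180·111.32)² + (-0.161·92.76)²) = √(401.50541 + 223.03511) = 24.991 km
B: √((-0.168·111.32)² + (-0.114·92.76)²) = √(349.75583 + 111.82301) = 21.484 km
C: √((-0.079·111.32)² + (-0.223·92.76)²) = √(77.33936 + 427.88908) = 22.477 km
D: √((-0.244·111.32)² + (0.188·92.76)²) = √(737.77859 + 304.11454) = 32.278 km
E: √((-0.153·111.32)² + (-0.186·92.76)²) = √(290.08766 + 297.67843) = 24.244 km
F: √((0.032·111.32)² + (-0.040·92.76)²) = √(12.68955 + 13.76707) = 5.144 km
G: √((-0.128·111.32)² + (-0.109·92.76)²) = √(203.03286 + 102.22909) = 17.472 km
H: √((0.176·111.32)² + (-0.177·92.76)²) = √(383.85900 + 269.56780) = 25.562 km
I: √((0.003·111.32)² + (-0.183·92.76)²) = √(0.11153 + 288.15334) = 16.978 km
J: √((0.183·111.32)² + (-0.079·92.76)²) = √(415.00046 + 53.70017) = 21.649 km
K: √((-0.100·111.32)² + (-0.119·92.76)²) = √(123.92142 + 121.84716) = 15.677 km
L: √((0.003·111.32)² + (-0.152·92.76)²) = √(0.11153 + 198.79646) = 14.103 km
Threshold 9.6 km: F (5.144 km) is within range.

F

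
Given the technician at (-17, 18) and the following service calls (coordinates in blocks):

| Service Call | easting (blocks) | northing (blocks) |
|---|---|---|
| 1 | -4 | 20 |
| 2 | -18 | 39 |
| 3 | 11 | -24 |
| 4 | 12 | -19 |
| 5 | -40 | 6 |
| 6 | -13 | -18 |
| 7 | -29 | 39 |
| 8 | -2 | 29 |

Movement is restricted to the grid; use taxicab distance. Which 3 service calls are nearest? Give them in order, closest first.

1, 2, 8

Distances from (-17, 18):
1: |13| + |2| = 13 + 2 = 15 blocks
2: |-1| + |21| = 1 + 21 = 22 blocks
3: |28| + |-42| = 28 + 42 = 70 blocks
4: |29| + |-37| = 29 + 37 = 66 blocks
5: |-23| + |-12| = 23 + 12 = 35 blocks
6: |4| + |-36| = 4 + 36 = 40 blocks
7: |-12| + |21| = 12 + 21 = 33 blocks
8: |15| + |11| = 15 + 11 = 26 blocks
Sorted: 1 (15 blocks) < 2 (22 blocks) < 8 (26 blocks) < 7 (33 blocks) < 5 (35 blocks) < …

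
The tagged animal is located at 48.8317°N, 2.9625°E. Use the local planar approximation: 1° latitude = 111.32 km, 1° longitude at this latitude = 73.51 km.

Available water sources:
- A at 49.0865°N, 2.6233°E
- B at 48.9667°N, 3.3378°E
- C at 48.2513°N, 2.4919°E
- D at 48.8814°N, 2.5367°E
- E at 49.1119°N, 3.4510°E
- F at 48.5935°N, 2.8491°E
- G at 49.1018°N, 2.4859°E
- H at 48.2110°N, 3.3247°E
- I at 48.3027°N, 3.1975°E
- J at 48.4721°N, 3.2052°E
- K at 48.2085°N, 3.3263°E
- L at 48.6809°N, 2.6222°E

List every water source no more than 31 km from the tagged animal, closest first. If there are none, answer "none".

Distances from 48.8317°N, 2.9625°E:
A: √((0.2548·111.32)² + (-0.3392·73.51)²) = √(804.535557 + 621.733878) = 37.7660 km
B: √((0.1350·111.32)² + (0.3753·73.51)²) = √(225.846795 + 761.114462) = 31.4159 km
C: √((-0.5804·111.32)² + (-0.4706·73.51)²) = √(4174.468640 + 1196.731414) = 73.2885 km
D: √((0.0497·111.32)² + (-0.4258·73.51)²) = √(30.609707 + 979.724931) = 31.7858 km
E: √((0.2802·111.32)² + (0.4885·73.51)²) = √(972.932380 + 1289.501886) = 47.5651 km
F: √((-0.2382·111.32)² + (-0.1134·73.51)²) = √(703.120742 + 69.489463) = 27.7959 km
G: √((0.2701·111.32)² + (-0.4766·73.51)²) = √(904.056481 + 1227.441836) = 46.1682 km
H: √((-0.6207·111.32)² + (0.3622·73.51)²) = √(4774.301990 + 708.907772) = 74.0487 km
I: √((-0.5290·111.32)² + (0.2350·73.51)²) = √(3467.829521 + 298.420443) = 61.3698 km
J: √((-0.3596·111.32)² + (0.2427·73.51)²) = √(1602.454701 + 318.296892) = 43.8264 km
K: √((-0.6232·111.32)² + (0.3638·73.51)²) = √(4812.838455 + 715.184733) = 74.3507 km
L: √((-0.1508·111.32)² + (-0.3403·73.51)²) = √(281.805249 + 625.772889) = 30.1260 km
Threshold 31 km: F (27.7959 km), L (30.1260 km) are within range.

F, L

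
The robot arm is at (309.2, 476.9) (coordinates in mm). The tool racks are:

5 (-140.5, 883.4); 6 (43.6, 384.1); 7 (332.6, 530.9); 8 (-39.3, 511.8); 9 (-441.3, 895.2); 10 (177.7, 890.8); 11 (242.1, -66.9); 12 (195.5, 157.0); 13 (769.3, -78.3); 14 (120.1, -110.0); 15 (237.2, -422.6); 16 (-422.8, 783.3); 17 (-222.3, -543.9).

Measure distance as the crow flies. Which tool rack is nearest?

7

Distances from (309.2, 476.9):
5: √((-449.7)² + (406.5)²) = √(202230.090 + 165242.250) = 606.2 mm
6: √((-265.6)² + (-92.8)²) = √(70543.360 + 8611.840) = 281.3 mm
7: √((23.4)² + (54.0)²) = √(547.560 + 2916.000) = 58.9 mm
8: √((-348.5)² + (34.9)²) = √(121452.250 + 1218.010) = 350.2 mm
9: √((-750.5)² + (418.3)²) = √(563250.250 + 174974.890) = 859.2 mm
10: √((-131.5)² + (413.9)²) = √(17292.250 + 171313.210) = 434.3 mm
11: √((-67.1)² + (-543.8)²) = √(4502.410 + 295718.440) = 547.9 mm
12: √((-113.7)² + (-319.9)²) = √(12927.690 + 102336.010) = 339.5 mm
13: √((460.1)² + (-555.2)²) = √(211692.010 + 308247.040) = 721.1 mm
14: √((-189.1)² + (-586.9)²) = √(35758.810 + 344451.610) = 616.6 mm
15: √((-72.0)² + (-899.5)²) = √(5184.000 + 809100.250) = 902.4 mm
16: √((-732.0)² + (306.4)²) = √(535824.000 + 93880.960) = 793.5 mm
17: √((-531.5)² + (-1020.8)²) = √(282492.250 + 1042032.640) = 1150.9 mm
Minimum: 7 at 58.9 mm.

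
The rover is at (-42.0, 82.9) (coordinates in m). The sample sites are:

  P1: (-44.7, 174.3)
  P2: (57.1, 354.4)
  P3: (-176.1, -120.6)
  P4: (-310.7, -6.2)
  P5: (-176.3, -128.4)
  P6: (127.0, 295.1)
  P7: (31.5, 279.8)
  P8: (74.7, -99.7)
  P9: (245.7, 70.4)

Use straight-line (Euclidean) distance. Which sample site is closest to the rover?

P1

Distances from (-42.0, 82.9):
P1: 91.4 m
P2: 289.0 m
P3: 243.7 m
P4: 283.1 m
P5: 250.4 m
P6: 271.3 m
P7: 210.2 m
P8: 216.7 m
P9: 288.0 m
Minimum: P1 at 91.4 m.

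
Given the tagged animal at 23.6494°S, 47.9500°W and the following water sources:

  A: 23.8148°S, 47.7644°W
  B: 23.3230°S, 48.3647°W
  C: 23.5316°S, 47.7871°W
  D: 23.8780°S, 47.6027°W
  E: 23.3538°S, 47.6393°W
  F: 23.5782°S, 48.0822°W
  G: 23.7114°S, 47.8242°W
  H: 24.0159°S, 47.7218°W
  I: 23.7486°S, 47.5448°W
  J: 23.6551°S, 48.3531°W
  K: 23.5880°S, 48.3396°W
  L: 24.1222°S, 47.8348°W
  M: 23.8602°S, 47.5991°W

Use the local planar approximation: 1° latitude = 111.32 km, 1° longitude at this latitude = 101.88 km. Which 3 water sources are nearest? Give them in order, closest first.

Distances from 23.6494°S, 47.9500°W:
A: 26.3924 km
B: 55.7248 km
C: 21.1518 km
D: 43.5837 km
E: 45.6596 km
F: 15.6276 km
G: 14.5567 km
H: 46.9580 km
I: 42.7333 km
J: 41.0727 km
K: 40.2766 km
L: 53.9248 km
M: 42.7634 km
Sorted: G (14.5567 km) < F (15.6276 km) < C (21.1518 km) < A (26.3924 km) < K (40.2766 km) < …

G, F, C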